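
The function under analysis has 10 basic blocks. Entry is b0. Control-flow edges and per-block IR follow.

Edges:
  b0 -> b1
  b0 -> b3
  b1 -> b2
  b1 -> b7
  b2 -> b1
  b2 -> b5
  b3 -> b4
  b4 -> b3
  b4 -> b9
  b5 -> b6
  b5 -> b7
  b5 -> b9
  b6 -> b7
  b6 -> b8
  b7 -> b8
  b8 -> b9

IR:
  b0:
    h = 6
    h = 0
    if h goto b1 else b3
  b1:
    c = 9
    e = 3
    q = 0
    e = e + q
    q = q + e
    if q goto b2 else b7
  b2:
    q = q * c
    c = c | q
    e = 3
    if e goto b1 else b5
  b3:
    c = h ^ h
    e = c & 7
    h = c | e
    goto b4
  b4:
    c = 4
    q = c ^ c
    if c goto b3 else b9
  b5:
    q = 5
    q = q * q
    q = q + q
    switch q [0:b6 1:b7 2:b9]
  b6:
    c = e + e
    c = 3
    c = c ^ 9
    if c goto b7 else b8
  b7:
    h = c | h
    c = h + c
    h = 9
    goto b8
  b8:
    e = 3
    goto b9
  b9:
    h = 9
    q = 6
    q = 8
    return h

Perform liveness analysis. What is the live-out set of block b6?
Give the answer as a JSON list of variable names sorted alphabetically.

def/use:
  b0: {h} / ∅
  b1: {c,e,q} / ∅
  b2: {c,e,q} / {c,q}
  b3: {c,e,h} / {h}
  b4: {c,q} / ∅
  b5: {q} / ∅
  b6: {c} / {e}
  b7: {c,h} / {c,h}
  b8: {e} / ∅
  b9: {h,q} / ∅

Backward fixpoint:
  live b0: ∅→{h}
  live b1: {h}→{c,h,q}
  live b2: {c,h,q}→{c,e,h}
  live b3: {h}→{h}
  live b4: {h}→{h}
  live b5: {c,e,h}→{c,e,h}
  live b6: {e,h}→{c,h}
  live b7: {c,h}→∅
  live b8: ∅→∅
  live b9: ∅→∅

live-out(b6) = ["c", "h"]

Answer: ["c", "h"]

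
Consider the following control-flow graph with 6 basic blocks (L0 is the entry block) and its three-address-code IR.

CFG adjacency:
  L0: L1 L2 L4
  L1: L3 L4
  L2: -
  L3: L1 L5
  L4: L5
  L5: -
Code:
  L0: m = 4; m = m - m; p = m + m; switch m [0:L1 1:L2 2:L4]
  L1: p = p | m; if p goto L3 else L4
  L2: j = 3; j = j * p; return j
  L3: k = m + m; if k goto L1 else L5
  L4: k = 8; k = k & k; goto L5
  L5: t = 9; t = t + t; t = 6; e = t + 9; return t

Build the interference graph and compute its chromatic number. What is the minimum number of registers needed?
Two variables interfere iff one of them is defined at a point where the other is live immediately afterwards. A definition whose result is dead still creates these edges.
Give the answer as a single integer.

Answer: 3

Analysis:
Per-block:
  L0: {m,p} / ∅
  L1: {p} / {m,p}
  L2: {j} / {p}
  L3: {k} / {m}
  L4: {k} / ∅
  L5: {e,t} / ∅

Backward fixpoint:
  L0: in=∅ out={m,p}
  L1: in={m,p} out={m,p}
  L2: in={p} out=∅
  L3: in={m,p} out={m,p}
  L4: in=∅ out=∅
  L5: in=∅ out=∅

Interfere edges:
  e — {t}
  j — {p}
  k — {m,p}
  m — {k,p}
  p — {j,k,m}
  t — {e}

Chromatic number:
  clique {k,m,p} ⇒ need ≥ 3
  assign e→r0 j→r1 k→r1 m→r2 p→r0 t→r1 — no edge inside a register ⇒ χ ≤ 3
  χ = 3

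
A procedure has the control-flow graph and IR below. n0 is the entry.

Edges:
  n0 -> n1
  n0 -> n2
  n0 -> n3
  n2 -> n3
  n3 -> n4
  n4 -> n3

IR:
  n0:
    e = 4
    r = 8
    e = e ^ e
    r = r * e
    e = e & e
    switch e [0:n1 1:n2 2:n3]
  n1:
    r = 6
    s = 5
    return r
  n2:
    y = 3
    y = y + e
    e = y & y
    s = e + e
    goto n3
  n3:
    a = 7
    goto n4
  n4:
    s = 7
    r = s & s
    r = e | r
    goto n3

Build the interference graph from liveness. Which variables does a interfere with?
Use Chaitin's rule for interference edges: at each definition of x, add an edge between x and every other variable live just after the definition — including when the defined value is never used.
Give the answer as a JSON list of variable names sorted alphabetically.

Answer: ["e"]

Working:
Block summaries:
  n0: {e,r} / ∅
  n1: {r,s} / ∅
  n2: {e,s,y} / {e}
  n3: {a} / ∅
  n4: {r,s} / {e}

Liveness:
  live n0: ∅→{e}
  live n1: ∅→∅
  live n2: {e}→{e}
  live n3: {e}→{e}
  live n4: {e}→{e}

Conflict graph:
  a — {e}
  e — {a,r,s,y}
  r — {e,s}
  s — {e,r}
  y — {e}

N(a) = ["e"]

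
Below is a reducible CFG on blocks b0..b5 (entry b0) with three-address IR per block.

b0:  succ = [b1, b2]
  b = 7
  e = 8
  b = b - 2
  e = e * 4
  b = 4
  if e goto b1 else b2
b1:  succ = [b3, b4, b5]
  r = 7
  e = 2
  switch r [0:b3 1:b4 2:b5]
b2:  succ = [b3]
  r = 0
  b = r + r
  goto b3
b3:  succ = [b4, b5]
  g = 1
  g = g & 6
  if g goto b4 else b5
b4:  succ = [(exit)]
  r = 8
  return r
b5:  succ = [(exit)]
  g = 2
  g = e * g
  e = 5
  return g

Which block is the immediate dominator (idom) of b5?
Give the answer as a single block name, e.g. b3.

idom tree: b1←b0 b2←b0 b3←b0 b4←b0 b5←b0
Dom∩ at merges:
  b3: preds {b1,b2}: {b0,b1} ∩ {b0,b2} = {b0}; idom=b0
  b4: preds {b1,b3}: {b0,b1} ∩ {b0,b3} = {b0}; idom=b0
  b5: preds {b1,b3}: {b0,b1} ∩ {b0,b3} = {b0}; idom=b0

idom(b5) = b0

Answer: b0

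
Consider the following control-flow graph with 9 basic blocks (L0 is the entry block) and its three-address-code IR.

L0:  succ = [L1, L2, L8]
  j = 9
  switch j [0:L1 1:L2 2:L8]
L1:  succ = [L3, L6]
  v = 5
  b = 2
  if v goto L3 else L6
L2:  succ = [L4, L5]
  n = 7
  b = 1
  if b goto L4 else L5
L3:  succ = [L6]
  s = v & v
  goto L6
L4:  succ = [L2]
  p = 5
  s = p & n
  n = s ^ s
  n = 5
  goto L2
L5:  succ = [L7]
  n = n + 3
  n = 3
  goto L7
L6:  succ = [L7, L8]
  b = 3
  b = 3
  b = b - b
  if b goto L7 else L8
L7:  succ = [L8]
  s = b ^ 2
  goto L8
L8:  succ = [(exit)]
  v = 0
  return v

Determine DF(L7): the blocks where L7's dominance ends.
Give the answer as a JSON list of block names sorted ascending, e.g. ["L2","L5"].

idom tree: L1←L0 L2←L0 L3←L1 L4←L2 L5←L2 L6←L1 L7←L0 L8←L0
Dom∩ at merges:
  L2: preds {L0,L4}: {L0} ∩ {L0,L2,L4} = {L0}; idom=L0
  L6: preds {L1,L3}: {L0,L1} ∩ {L0,L1,L3} = {L0,L1}; idom=L1
  L7: preds {L5,L6}: {L0,L2,L5} ∩ {L0,L1,L6} = {L0}; idom=L0
  L8: preds {L0,L6,L7}: {L0} ∩ {L0,L1,L6} ∩ {L0,L7} = {L0}; idom=L0

DF derivation:
  L2←L0: walk · to L0
  L2←L4: walk L4→L2 to L0
  L6←L1: walk · to L1
  L6←L3: walk L3 to L1
  L7←L5: walk L5→L2 to L0
  L7←L6: walk L6→L1 to L0
  L8←L0: walk · to L0
  L8←L6: walk L6→L1 to L0
  L8←L7: walk L7 to L0
  L0: DF=∅
  L1: DF={L7,L8}
  L2: DF={L2,L7}
  L3: DF={L6}
  L4: DF={L2}
  L5: DF={L7}
  L6: DF={L7,L8}
  L7: DF={L8}
  L8: DF=∅

DF(L7) = ["L8"]

Answer: ["L8"]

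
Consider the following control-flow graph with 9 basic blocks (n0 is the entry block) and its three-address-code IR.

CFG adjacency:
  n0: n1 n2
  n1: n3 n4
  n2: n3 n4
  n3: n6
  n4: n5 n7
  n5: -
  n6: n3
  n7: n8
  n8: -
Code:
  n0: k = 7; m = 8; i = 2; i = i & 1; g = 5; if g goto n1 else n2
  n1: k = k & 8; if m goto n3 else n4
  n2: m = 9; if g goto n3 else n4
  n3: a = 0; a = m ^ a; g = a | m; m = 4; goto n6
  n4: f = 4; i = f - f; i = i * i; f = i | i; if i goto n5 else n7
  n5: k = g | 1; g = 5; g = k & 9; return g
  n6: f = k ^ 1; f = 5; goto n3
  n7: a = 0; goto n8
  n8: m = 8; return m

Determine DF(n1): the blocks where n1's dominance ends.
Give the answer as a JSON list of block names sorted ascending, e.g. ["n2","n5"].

Answer: ["n3", "n4"]

Working:
idom tree: n1←n0 n2←n0 n3←n0 n4←n0 n5←n4 n6←n3 n7←n4 n8←n7
Dom∩ at merges:
  n3: preds {n1,n2,n6}: {n0,n1} ∩ {n0,n2} ∩ {n0,n3,n6} = {n0}; idom=n0
  n4: preds {n1,n2}: {n0,n1} ∩ {n0,n2} = {n0}; idom=n0

DF derivation:
  join n3 pred n1: n1 stop@n0
  join n3 pred n2: n2 stop@n0
  join n3 pred n6: n6→n3 stop@n0
  join n4 pred n1: n1 stop@n0
  join n4 pred n2: n2 stop@n0
  DF(n0)=∅
  DF(n1)={n3,n4}
  DF(n2)={n3,n4}
  DF(n3)={n3}
  DF(n4)=∅
  DF(n5)=∅
  DF(n6)={n3}
  DF(n7)=∅
  DF(n8)=∅

DF(n1) = ["n3", "n4"]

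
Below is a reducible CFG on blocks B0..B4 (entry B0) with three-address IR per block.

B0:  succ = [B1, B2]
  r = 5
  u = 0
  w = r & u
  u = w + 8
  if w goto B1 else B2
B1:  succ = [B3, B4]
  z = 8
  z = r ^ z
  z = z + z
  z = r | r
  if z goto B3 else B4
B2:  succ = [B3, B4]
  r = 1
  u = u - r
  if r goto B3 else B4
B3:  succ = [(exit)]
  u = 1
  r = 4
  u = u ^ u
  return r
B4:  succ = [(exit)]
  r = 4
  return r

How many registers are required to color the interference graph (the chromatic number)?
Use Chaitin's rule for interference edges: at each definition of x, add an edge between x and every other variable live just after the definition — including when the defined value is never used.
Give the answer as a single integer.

Answer: 3

Working:
def/use:
  B0 def {r,u,w} use ∅
  B1 def {z} use {r}
  B2 def {r,u} use {u}
  B3 def {r,u} use ∅
  B4 def {r} use ∅

Backward fixpoint:
  live B0: ∅→{r,u}
  live B1: {r}→∅
  live B2: {u}→∅
  live B3: ∅→∅
  live B4: ∅→∅

Conflict graph:
  r — {u,w,z}
  u — {r,w}
  w — {r,u}
  z — {r}

Registers:
  clique {r,u,w} ⇒ need ≥ 3
  3-colouring: r0={r}  r1={u,z}  r2={w}
  χ = 3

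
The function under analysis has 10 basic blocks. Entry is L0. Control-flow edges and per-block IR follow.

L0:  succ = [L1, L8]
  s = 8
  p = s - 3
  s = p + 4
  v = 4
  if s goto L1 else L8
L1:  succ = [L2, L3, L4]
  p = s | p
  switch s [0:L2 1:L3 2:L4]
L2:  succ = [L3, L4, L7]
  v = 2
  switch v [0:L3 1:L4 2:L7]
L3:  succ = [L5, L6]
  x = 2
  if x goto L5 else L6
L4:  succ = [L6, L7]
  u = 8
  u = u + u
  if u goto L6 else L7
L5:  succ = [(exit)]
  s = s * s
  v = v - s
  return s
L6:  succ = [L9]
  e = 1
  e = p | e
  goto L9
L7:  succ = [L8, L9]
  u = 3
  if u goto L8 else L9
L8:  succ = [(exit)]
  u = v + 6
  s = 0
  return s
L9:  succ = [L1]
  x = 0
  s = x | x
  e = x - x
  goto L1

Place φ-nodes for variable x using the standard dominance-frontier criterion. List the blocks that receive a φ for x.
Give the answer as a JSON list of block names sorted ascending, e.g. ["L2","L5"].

idom tree: L1←L0 L2←L1 L3←L1 L4←L1 L5←L3 L6←L1 L7←L1 L8←L0 L9←L1
Dom at joins:
  L1: preds {L0,L9}: {L0} ∩ {L0,L1,L9} = {L0}; idom=L0
  L3: preds {L1,L2}: {L0,L1} ∩ {L0,L1,L2} = {L0,L1}; idom=L1
  L4: preds {L1,L2}: {L0,L1} ∩ {L0,L1,L2} = {L0,L1}; idom=L1
  L6: preds {L3,L4}: {L0,L1,L3} ∩ {L0,L1,L4} = {L0,L1}; idom=L1
  L7: preds {L2,L4}: {L0,L1,L2} ∩ {L0,L1,L4} = {L0,L1}; idom=L1
  L8: preds {L0,L7}: {L0} ∩ {L0,L1,L7} = {L0}; idom=L0
  L9: preds {L6,L7}: {L0,L1,L6} ∩ {L0,L1,L7} = {L0,L1}; idom=L1

Frontier:
  join L1 pred L0: · stop@L0
  join L1 pred L9: L9→L1 stop@L0
  join L3 pred L1: · stop@L1
  join L3 pred L2: L2 stop@L1
  join L4 pred L1: · stop@L1
  join L4 pred L2: L2 stop@L1
  join L6 pred L3: L3 stop@L1
  join L6 pred L4: L4 stop@L1
  join L7 pred L2: L2 stop@L1
  join L7 pred L4: L4 stop@L1
  join L8 pred L0: · stop@L0
  join L8 pred L7: L7→L1 stop@L0
  join L9 pred L6: L6 stop@L1
  join L9 pred L7: L7 stop@L1
  L0 → ∅
  L1 → {L1,L8}
  L2 → {L3,L4,L7}
  L3 → {L6}
  L4 → {L6,L7}
  L5 → ∅
  L6 → {L9}
  L7 → {L8,L9}
  L8 → ∅
  L9 → {L1}

φ for x: defs {L3,L9}
  DF⁺ = {L1,L6,L8,L9}

Answer: ["L1", "L6", "L8", "L9"]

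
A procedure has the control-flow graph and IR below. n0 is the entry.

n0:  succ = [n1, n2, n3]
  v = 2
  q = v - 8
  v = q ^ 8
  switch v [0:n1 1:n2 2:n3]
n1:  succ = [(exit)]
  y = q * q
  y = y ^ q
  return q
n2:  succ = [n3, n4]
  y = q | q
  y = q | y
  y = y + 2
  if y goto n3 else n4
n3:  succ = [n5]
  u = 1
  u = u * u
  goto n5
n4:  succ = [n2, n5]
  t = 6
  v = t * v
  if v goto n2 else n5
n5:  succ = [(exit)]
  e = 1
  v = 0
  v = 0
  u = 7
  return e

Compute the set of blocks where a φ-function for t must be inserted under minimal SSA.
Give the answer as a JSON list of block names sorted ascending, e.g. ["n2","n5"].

idom tree: n1←n0 n2←n0 n3←n0 n4←n2 n5←n0
Join-block Dom:
  n2: preds {n0,n4}: {n0} ∩ {n0,n2,n4} = {n0}; idom=n0
  n3: preds {n0,n2}: {n0} ∩ {n0,n2} = {n0}; idom=n0
  n5: preds {n3,n4}: {n0,n3} ∩ {n0,n2,n4} = {n0}; idom=n0

DF walk-up:
  n2←n0: walk · to n0
  n2←n4: walk n4→n2 to n0
  n3←n0: walk · to n0
  n3←n2: walk n2 to n0
  n5←n3: walk n3 to n0
  n5←n4: walk n4→n2 to n0
  n0 → ∅
  n1 → ∅
  n2 → {n2,n3,n5}
  n3 → {n5}
  n4 → {n2,n5}
  n5 → ∅

φ for t: defs {n4}
  DF⁺ = {n2,n3,n5}

Answer: ["n2", "n3", "n5"]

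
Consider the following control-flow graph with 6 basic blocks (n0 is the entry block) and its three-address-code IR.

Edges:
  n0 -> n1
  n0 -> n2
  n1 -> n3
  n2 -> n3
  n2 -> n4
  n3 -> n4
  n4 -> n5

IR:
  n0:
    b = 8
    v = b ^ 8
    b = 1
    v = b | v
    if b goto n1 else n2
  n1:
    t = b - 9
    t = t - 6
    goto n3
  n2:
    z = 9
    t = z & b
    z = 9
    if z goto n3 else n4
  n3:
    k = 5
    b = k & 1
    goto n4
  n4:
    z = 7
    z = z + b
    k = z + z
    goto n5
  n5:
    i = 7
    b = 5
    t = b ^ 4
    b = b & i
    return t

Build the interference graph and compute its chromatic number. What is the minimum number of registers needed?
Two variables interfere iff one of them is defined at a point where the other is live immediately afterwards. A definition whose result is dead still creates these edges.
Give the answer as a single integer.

Answer: 3

Derivation:
def/use:
  n0: def={b,v} ue=∅
  n1: def={t} ue={b}
  n2: def={t,z} ue={b}
  n3: def={b,k} ue=∅
  n4: def={k,z} ue={b}
  n5: def={b,i,t} ue=∅

Backward fixpoint:
  n0 li=∅ lo={b}
  n1 li={b} lo=∅
  n2 li={b} lo={b}
  n3 li=∅ lo={b}
  n4 li={b} lo=∅
  n5 li=∅ lo=∅

Interfere edges:
  b↔{i,t,v,z}
  i↔{b,t}
  k↔∅
  t↔{b,i}
  v↔{b}
  z↔{b}

Chromatic number:
  {b,i,t} pairwise interfere (3-clique) ⇒ χ ≥ 3
  assign b→c0 i→c1 k→c0 t→c2 v→c1 z→c1 — no edge inside a register ⇒ χ ≤ 3
  χ = 3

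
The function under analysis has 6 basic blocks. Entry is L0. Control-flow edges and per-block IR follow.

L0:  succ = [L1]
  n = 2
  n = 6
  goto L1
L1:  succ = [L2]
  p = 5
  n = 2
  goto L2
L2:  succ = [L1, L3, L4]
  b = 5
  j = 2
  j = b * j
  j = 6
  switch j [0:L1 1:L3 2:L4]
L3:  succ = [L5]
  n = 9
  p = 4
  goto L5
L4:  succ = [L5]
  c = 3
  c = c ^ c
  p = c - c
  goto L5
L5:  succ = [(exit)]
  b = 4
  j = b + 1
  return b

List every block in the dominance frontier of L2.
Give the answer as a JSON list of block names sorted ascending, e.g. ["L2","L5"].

idom tree: L1←L0 L2←L1 L3←L2 L4←L2 L5←L2
Dom∩ at merges:
  L1: preds {L0,L2}: {L0} ∩ {L0,L1,L2} = {L0}; idom=L0
  L5: preds {L3,L4}: {L0,L1,L2,L3} ∩ {L0,L1,L2,L4} = {L0,L1,L2}; idom=L2

Frontier:
  L1←L0: walk · to L0
  L1←L2: walk L2→L1 to L0
  L5←L3: walk L3 to L2
  L5←L4: walk L4 to L2
  L0 → ∅
  L1 → {L1}
  L2 → {L1}
  L3 → {L5}
  L4 → {L5}
  L5 → ∅

DF(L2) = ["L1"]

Answer: ["L1"]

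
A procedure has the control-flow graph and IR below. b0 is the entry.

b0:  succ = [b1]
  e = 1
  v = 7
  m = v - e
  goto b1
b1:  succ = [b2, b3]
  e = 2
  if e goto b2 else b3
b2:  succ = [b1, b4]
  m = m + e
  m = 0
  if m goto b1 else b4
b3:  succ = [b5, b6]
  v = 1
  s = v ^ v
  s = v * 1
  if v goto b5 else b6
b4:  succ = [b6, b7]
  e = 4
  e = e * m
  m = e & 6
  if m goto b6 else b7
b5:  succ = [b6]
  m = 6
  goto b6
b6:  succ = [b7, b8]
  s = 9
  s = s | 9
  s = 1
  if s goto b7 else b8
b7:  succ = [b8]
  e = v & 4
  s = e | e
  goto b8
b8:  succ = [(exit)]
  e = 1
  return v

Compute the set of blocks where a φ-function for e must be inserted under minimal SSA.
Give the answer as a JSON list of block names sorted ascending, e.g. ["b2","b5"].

idom tree: b1←b0 b2←b1 b3←b1 b4←b2 b5←b3 b6←b1 b7←b1 b8←b1
Join-block Dom:
  b1: preds {b0,b2}: {b0} ∩ {b0,b1,b2} = {b0}; idom=b0
  b6: preds {b3,b4,b5}: {b0,b1,b3} ∩ {b0,b1,b2,b4} ∩ {b0,b1,b3,b5} = {b0,b1}; idom=b1
  b7: preds {b4,b6}: {b0,b1,b2,b4} ∩ {b0,b1,b6} = {b0,b1}; idom=b1
  b8: preds {b6,b7}: {b0,b1,b6} ∩ {b0,b1,b7} = {b0,b1}; idom=b1

DF derivation:
  b1←b0: walk · to b0
  b1←b2: walk b2→b1 to b0
  b6←b3: walk b3 to b1
  b6←b4: walk b4→b2 to b1
  b6←b5: walk b5→b3 to b1
  b7←b4: walk b4→b2 to b1
  b7←b6: walk b6 to b1
  b8←b6: walk b6 to b1
  b8←b7: walk b7 to b1
  b0 → ∅
  b1 → {b1}
  b2 → {b1,b6,b7}
  b3 → {b6}
  b4 → {b6,b7}
  b5 → {b6}
  b6 → {b7,b8}
  b7 → {b8}
  b8 → ∅

φ for e: defs {b0,b1,b4,b7,b8}
  DF⁺ = {b1,b6,b7,b8}

Answer: ["b1", "b6", "b7", "b8"]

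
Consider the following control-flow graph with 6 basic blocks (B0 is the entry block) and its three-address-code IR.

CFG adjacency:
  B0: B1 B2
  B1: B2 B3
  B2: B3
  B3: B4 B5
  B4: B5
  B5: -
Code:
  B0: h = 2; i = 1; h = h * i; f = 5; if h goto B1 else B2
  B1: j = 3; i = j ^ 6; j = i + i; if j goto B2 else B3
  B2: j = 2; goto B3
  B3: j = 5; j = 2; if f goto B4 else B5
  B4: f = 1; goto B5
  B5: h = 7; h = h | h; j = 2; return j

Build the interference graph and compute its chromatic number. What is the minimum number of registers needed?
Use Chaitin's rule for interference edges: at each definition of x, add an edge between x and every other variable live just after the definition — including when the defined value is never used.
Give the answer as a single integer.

def/use:
  B0: {f,h,i} / ∅
  B1: {i,j} / ∅
  B2: {j} / ∅
  B3: {j} / {f}
  B4: {f} / ∅
  B5: {h,j} / ∅

Live sets:
  live B0: ∅→{f}
  live B1: {f}→{f}
  live B2: {f}→{f}
  live B3: {f}→∅
  live B4: ∅→∅
  live B5: ∅→∅

Interfere edges:
  f: {h,i,j}
  h: {f,i}
  i: {f,h}
  j: {f}

Colouring:
  lower bound: {f,h,i} mutually conflict ⇒ χ ≥ 3
  3-colouring: r0={f}  r1={h,j}  r2={i}
  χ = 3

Answer: 3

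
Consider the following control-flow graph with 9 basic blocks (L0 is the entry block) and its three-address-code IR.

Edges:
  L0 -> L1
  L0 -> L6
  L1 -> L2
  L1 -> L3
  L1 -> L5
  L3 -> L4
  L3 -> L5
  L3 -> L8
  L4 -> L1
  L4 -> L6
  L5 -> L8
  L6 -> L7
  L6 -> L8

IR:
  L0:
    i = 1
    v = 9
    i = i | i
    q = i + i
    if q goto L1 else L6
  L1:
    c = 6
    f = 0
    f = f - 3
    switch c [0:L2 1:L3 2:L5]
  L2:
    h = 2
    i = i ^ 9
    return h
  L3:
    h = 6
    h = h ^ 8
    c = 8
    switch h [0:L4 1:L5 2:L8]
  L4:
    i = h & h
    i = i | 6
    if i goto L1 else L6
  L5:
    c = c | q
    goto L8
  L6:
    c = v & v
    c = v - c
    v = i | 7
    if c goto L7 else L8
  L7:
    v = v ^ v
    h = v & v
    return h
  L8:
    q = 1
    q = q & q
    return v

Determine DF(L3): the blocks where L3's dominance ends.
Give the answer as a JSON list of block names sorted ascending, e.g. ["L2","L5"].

idom tree: L1←L0 L2←L1 L3←L1 L4←L3 L5←L1 L6←L0 L7←L6 L8←L0
Dom at joins:
  L1: preds {L0,L4}: {L0} ∩ {L0,L1,L3,L4} = {L0}; idom=L0
  L5: preds {L1,L3}: {L0,L1} ∩ {L0,L1,L3} = {L0,L1}; idom=L1
  L6: preds {L0,L4}: {L0} ∩ {L0,L1,L3,L4} = {L0}; idom=L0
  L8: preds {L3,L5,L6}: {L0,L1,L3} ∩ {L0,L1,L5} ∩ {L0,L6} = {L0}; idom=L0

DF walk-up:
  join L1 pred L0: · stop@L0
  join L1 pred L4: L4→L3→L1 stop@L0
  join L5 pred L1: · stop@L1
  join L5 pred L3: L3 stop@L1
  join L6 pred L0: · stop@L0
  join L6 pred L4: L4→L3→L1 stop@L0
  join L8 pred L3: L3→L1 stop@L0
  join L8 pred L5: L5→L1 stop@L0
  join L8 pred L6: L6 stop@L0
  DF(L0)=∅
  DF(L1)={L1,L6,L8}
  DF(L2)=∅
  DF(L3)={L1,L5,L6,L8}
  DF(L4)={L1,L6}
  DF(L5)={L8}
  DF(L6)={L8}
  DF(L7)=∅
  DF(L8)=∅

DF(L3) = ["L1", "L5", "L6", "L8"]

Answer: ["L1", "L5", "L6", "L8"]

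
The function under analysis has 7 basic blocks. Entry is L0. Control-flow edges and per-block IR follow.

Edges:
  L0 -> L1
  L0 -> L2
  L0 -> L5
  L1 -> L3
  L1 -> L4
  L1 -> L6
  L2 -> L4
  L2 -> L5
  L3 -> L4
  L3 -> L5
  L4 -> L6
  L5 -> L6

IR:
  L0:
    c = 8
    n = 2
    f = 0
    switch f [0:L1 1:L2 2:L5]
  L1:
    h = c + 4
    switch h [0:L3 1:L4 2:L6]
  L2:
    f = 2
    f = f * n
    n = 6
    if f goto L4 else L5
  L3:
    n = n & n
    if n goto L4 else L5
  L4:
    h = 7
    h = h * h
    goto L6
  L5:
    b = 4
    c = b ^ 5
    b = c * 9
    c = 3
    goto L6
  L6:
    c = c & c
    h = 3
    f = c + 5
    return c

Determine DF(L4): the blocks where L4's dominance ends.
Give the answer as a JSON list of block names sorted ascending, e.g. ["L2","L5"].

Answer: ["L6"]

Analysis:
idom tree: L1←L0 L2←L0 L3←L1 L4←L0 L5←L0 L6←L0
Dom∩ at merges:
  L4: preds {L1,L2,L3}: {L0,L1} ∩ {L0,L2} ∩ {L0,L1,L3} = {L0}; idom=L0
  L5: preds {L0,L2,L3}: {L0} ∩ {L0,L2} ∩ {L0,L1,L3} = {L0}; idom=L0
  L6: preds {L1,L4,L5}: {L0,L1} ∩ {L0,L4} ∩ {L0,L5} = {L0}; idom=L0

DF walk-up:
  join L4 pred L1: L1 stop@L0
  join L4 pred L2: L2 stop@L0
  join L4 pred L3: L3→L1 stop@L0
  join L5 pred L0: · stop@L0
  join L5 pred L2: L2 stop@L0
  join L5 pred L3: L3→L1 stop@L0
  join L6 pred L1: L1 stop@L0
  join L6 pred L4: L4 stop@L0
  join L6 pred L5: L5 stop@L0
  DF(L0)=∅
  DF(L1)={L4,L5,L6}
  DF(L2)={L4,L5}
  DF(L3)={L4,L5}
  DF(L4)={L6}
  DF(L5)={L6}
  DF(L6)=∅

DF(L4) = ["L6"]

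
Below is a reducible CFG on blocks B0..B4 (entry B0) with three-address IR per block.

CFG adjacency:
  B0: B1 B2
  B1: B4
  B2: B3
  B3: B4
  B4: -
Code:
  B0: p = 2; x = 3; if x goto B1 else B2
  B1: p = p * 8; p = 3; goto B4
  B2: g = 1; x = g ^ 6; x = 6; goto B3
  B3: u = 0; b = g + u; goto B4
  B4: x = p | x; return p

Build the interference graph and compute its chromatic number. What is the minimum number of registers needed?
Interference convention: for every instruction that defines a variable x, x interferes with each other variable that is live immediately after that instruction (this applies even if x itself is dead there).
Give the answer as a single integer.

Answer: 4

Analysis:
Block summaries:
  B0: def={p,x} ue=∅
  B1: def={p} ue={p}
  B2: def={g,x} ue=∅
  B3: def={b,u} ue={g}
  B4: def={x} ue={p,x}

Liveness:
  live B0: ∅→{p,x}
  live B1: {p,x}→{p,x}
  live B2: {p}→{g,p,x}
  live B3: {g,p,x}→{p,x}
  live B4: {p,x}→∅

Interference:
  b↔{p,x}
  g↔{p,u,x}
  p↔{b,g,u,x}
  u↔{g,p,x}
  x↔{b,g,p,u}

Colouring:
  clique {g,p,u,x} ⇒ need ≥ 4
  assign b→r2 g→r2 p→r0 u→r3 x→r1 — no edge inside a register ⇒ χ ≤ 4
  χ = 4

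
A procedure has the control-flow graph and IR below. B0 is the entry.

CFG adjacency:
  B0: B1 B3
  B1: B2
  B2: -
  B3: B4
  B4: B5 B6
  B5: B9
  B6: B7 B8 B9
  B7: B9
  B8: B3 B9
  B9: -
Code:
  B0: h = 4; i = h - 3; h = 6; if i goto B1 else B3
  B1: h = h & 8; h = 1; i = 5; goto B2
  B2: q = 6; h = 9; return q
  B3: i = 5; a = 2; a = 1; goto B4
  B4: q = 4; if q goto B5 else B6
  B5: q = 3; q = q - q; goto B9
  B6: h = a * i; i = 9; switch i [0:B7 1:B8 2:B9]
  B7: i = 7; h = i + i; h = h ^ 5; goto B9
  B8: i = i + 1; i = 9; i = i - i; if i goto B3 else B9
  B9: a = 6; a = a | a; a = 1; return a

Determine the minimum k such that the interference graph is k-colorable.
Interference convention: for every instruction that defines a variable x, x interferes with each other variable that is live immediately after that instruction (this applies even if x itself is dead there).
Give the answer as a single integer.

Per-block:
  B0 def {h,i} use ∅
  B1 def {h,i} use {h}
  B2 def {h,q} use ∅
  B3 def {a,i} use ∅
  B4 def {q} use ∅
  B5 def {q} use ∅
  B6 def {h,i} use {a,i}
  B7 def {h,i} use ∅
  B8 def {i} use {i}
  B9 def {a} use ∅

Backward fixpoint:
  B0 li=∅ lo={h}
  B1 li={h} lo=∅
  B2 li=∅ lo=∅
  B3 li=∅ lo={a,i}
  B4 li={a,i} lo={a,i}
  B5 li=∅ lo=∅
  B6 li={a,i} lo={i}
  B7 li=∅ lo=∅
  B8 li={i} lo=∅
  B9 li=∅ lo=∅

Interfere edges:
  a↔{i,q}
  h↔{i,q}
  i↔{a,h,q}
  q↔{a,h,i}

Colouring:
  {a,i,q} pairwise interfere (3-clique) ⇒ χ ≥ 3
  3-colouring: R0={i}  R1={q}  R2={a,h}
  χ = 3

Answer: 3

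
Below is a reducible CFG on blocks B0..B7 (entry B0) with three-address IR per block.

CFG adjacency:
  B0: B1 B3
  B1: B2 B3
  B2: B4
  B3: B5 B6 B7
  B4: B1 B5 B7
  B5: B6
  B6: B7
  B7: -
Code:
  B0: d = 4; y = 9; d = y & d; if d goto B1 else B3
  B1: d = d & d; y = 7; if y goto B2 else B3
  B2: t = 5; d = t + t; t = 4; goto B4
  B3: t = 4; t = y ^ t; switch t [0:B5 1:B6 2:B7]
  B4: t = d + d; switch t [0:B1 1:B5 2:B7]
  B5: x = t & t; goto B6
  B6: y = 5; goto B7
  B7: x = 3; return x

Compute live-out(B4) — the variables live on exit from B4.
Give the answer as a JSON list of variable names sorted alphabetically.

Answer: ["d", "t"]

Derivation:
Per-block:
  B0: def={d,y} ue=∅
  B1: def={d,y} ue={d}
  B2: def={d,t} ue=∅
  B3: def={t} ue={y}
  B4: def={t} ue={d}
  B5: def={x} ue={t}
  B6: def={y} ue=∅
  B7: def={x} ue=∅

Backward fixpoint:
  B0: in=∅ out={d,y}
  B1: in={d} out={y}
  B2: in=∅ out={d}
  B3: in={y} out={t}
  B4: in={d} out={d,t}
  B5: in={t} out=∅
  B6: in=∅ out=∅
  B7: in=∅ out=∅

live-out(B4) = ["d", "t"]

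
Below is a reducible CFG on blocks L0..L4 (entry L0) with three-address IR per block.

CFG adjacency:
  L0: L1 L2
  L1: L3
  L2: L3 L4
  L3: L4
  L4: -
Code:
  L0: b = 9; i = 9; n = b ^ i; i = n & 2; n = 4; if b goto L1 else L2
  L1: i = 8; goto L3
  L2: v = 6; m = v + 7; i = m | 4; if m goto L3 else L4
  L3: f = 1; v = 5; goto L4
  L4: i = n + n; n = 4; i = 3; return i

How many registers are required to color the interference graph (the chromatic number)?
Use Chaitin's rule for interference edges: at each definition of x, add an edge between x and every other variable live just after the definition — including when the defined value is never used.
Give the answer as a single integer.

Answer: 3

Derivation:
Block summaries:
  L0 def {b,i,n} use ∅
  L1 def {i} use ∅
  L2 def {i,m,v} use ∅
  L3 def {f,v} use ∅
  L4 def {i,n} use {n}

Liveness:
  live L0: ∅→{n}
  live L1: {n}→{n}
  live L2: {n}→{n}
  live L3: {n}→{n}
  live L4: {n}→∅

Interfere edges:
  b: {i,n}
  f: {n}
  i: {b,m,n}
  m: {i,n}
  n: {b,f,i,m,v}
  v: {n}

Colouring:
  lower bound: {b,i,n} mutually conflict ⇒ χ ≥ 3
  3-colouring: R0={n}  R1={f,i,v}  R2={b,m}
  χ = 3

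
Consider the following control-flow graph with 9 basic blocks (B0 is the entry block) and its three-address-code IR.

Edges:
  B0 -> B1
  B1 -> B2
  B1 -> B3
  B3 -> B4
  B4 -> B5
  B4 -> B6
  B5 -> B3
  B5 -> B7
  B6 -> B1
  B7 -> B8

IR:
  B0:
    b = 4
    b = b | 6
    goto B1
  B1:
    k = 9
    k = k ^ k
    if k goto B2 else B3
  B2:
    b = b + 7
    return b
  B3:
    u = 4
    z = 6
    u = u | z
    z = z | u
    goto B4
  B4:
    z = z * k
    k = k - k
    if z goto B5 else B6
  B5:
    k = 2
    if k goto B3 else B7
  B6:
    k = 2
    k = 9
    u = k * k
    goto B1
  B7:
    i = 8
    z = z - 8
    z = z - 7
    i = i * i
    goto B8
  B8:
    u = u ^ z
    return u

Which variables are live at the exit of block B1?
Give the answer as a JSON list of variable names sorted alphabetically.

Answer: ["b", "k"]

Derivation:
Per-block:
  B0 def {b} use ∅
  B1 def {k} use ∅
  B2 def {b} use {b}
  B3 def {u,z} use ∅
  B4 def {k,z} use {k,z}
  B5 def {k} use ∅
  B6 def {k,u} use ∅
  B7 def {i,z} use {z}
  B8 def {u} use {u,z}

Backward fixpoint:
  live B0: ∅→{b}
  live B1: {b}→{b,k}
  live B2: {b}→∅
  live B3: {b,k}→{b,k,u,z}
  live B4: {b,k,u,z}→{b,u,z}
  live B5: {b,u,z}→{b,k,u,z}
  live B6: {b}→{b}
  live B7: {u,z}→{u,z}
  live B8: {u,z}→∅

live-out(B1) = ["b", "k"]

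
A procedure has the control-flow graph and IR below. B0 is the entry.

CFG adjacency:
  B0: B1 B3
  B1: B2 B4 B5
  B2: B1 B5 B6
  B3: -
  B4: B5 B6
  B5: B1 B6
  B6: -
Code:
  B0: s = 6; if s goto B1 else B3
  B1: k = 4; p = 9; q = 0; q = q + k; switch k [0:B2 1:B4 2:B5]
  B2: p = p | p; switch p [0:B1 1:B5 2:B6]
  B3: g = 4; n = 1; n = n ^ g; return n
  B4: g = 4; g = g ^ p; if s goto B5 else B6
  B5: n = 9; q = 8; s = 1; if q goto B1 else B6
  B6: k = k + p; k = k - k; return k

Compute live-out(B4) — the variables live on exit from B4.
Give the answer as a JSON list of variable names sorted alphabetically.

Answer: ["k", "p"]

Analysis:
def/use:
  B0 def {s} use ∅
  B1 def {k,p,q} use ∅
  B2 def {p} use {p}
  B3 def {g,n} use ∅
  B4 def {g} use {p,s}
  B5 def {n,q,s} use ∅
  B6 def {k} use {k,p}

Live sets:
  live B0: ∅→{s}
  live B1: {s}→{k,p,s}
  live B2: {k,p,s}→{k,p,s}
  live B3: ∅→∅
  live B4: {k,p,s}→{k,p}
  live B5: {k,p}→{k,p,s}
  live B6: {k,p}→∅

live-out(B4) = ["k", "p"]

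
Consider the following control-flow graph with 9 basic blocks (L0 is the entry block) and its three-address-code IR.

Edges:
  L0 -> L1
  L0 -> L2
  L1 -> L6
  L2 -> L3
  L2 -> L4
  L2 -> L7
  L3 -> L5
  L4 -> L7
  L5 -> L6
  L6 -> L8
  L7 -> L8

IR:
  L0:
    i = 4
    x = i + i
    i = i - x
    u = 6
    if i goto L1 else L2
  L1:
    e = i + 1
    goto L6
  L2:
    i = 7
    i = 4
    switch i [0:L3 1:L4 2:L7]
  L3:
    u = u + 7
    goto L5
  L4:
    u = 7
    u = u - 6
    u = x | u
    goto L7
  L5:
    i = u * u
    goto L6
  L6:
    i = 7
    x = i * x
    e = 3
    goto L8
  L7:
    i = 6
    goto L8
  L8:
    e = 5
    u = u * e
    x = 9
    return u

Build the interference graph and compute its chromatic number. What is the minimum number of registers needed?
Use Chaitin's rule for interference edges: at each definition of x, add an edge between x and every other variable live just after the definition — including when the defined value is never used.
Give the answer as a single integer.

Answer: 3

Derivation:
Block summaries:
  L0: {i,u,x} / ∅
  L1: {e} / {i}
  L2: {i} / ∅
  L3: {u} / {u}
  L4: {u} / {x}
  L5: {i} / {u}
  L6: {e,i,x} / {x}
  L7: {i} / ∅
  L8: {e,u,x} / {u}

Live sets:
  L0 li=∅ lo={i,u,x}
  L1 li={i,u,x} lo={u,x}
  L2 li={u,x} lo={u,x}
  L3 li={u,x} lo={u,x}
  L4 li={x} lo={u}
  L5 li={u,x} lo={u,x}
  L6 li={u,x} lo={u}
  L7 li={u} lo={u}
  L8 li={u} lo=∅

Conflict graph:
  e↔{u,x}
  i↔{u,x}
  u↔{e,i,x}
  x↔{e,i,u}

Chromatic number:
  lower bound: {e,u,x} mutually conflict ⇒ χ ≥ 3
  assign e→c2 i→c2 u→c0 x→c1 — no edge inside a register ⇒ χ ≤ 3
  χ = 3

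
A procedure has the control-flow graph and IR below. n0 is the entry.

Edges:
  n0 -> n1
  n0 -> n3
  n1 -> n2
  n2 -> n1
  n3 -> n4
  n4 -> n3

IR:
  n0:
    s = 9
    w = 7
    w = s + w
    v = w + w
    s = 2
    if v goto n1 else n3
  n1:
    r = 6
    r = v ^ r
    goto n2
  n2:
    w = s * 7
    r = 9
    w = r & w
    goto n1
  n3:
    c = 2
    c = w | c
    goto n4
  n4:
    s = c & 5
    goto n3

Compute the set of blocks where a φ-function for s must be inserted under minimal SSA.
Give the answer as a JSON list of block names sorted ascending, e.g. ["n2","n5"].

Answer: ["n3"]

Working:
idom tree: n1←n0 n2←n1 n3←n0 n4←n3
Dom at joins:
  n1: preds {n0,n2}: {n0} ∩ {n0,n1,n2} = {n0}; idom=n0
  n3: preds {n0,n4}: {n0} ∩ {n0,n3,n4} = {n0}; idom=n0

DF walk-up:
  join n1 pred n0: · stop@n0
  join n1 pred n2: n2→n1 stop@n0
  join n3 pred n0: · stop@n0
  join n3 pred n4: n4→n3 stop@n0
  n0: DF=∅
  n1: DF={n1}
  n2: DF={n1}
  n3: DF={n3}
  n4: DF={n3}

φ for s: defs {n0,n4}
  DF⁺ = {n3}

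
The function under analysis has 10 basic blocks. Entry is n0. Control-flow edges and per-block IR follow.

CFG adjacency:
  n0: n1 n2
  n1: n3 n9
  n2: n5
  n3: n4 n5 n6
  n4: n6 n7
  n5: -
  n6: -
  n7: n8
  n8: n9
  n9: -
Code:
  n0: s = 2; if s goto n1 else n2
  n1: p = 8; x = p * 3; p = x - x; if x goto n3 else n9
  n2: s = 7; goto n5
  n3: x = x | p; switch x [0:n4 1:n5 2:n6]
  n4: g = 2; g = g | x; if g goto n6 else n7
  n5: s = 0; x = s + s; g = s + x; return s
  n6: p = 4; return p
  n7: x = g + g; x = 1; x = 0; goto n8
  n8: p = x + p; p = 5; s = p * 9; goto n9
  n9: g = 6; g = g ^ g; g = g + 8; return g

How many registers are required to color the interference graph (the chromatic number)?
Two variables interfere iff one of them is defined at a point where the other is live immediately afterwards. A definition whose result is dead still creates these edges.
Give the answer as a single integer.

Block summaries:
  n0: def={s} ue=∅
  n1: def={p,x} ue=∅
  n2: def={s} ue=∅
  n3: def={x} ue={p,x}
  n4: def={g} ue={x}
  n5: def={g,s,x} ue=∅
  n6: def={p} ue=∅
  n7: def={x} ue={g}
  n8: def={p,s} ue={p,x}
  n9: def={g} ue=∅

Live sets:
  n0: in=∅ out=∅
  n1: in=∅ out={p,x}
  n2: in=∅ out=∅
  n3: in={p,x} out={p,x}
  n4: in={p,x} out={g,p}
  n5: in=∅ out=∅
  n6: in=∅ out=∅
  n7: in={g,p} out={p,x}
  n8: in={p,x} out=∅
  n9: in=∅ out=∅

Interference:
  g: {p,s,x}
  p: {g,x}
  s: {g,x}
  x: {g,p,s}

Registers:
  clique {g,p,x} ⇒ need ≥ 3
  3-colouring: c0={g}  c1={x}  c2={p,s}
  χ = 3

Answer: 3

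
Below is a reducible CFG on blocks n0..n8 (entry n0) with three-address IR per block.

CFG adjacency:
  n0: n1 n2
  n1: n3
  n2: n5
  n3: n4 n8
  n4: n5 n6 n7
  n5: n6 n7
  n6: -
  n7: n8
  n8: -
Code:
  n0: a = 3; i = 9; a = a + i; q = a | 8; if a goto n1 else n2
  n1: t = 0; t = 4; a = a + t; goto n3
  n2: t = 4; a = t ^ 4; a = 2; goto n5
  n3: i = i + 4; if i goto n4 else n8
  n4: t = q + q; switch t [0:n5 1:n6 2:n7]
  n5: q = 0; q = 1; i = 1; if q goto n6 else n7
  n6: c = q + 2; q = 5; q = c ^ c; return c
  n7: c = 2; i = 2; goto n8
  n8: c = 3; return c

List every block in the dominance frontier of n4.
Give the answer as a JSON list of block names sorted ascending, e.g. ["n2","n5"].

idom tree: n1←n0 n2←n0 n3←n1 n4←n3 n5←n0 n6←n0 n7←n0 n8←n0
Dom at joins:
  n5: preds {n2,n4}: {n0,n2} ∩ {n0,n1,n3,n4} = {n0}; idom=n0
  n6: preds {n4,n5}: {n0,n1,n3,n4} ∩ {n0,n5} = {n0}; idom=n0
  n7: preds {n4,n5}: {n0,n1,n3,n4} ∩ {n0,n5} = {n0}; idom=n0
  n8: preds {n3,n7}: {n0,n1,n3} ∩ {n0,n7} = {n0}; idom=n0

DF walk-up:
  n5←n2: walk n2 to n0
  n5←n4: walk n4→n3→n1 to n0
  n6←n4: walk n4→n3→n1 to n0
  n6←n5: walk n5 to n0
  n7←n4: walk n4→n3→n1 to n0
  n7←n5: walk n5 to n0
  n8←n3: walk n3→n1 to n0
  n8←n7: walk n7 to n0
  n0: DF=∅
  n1: DF={n5,n6,n7,n8}
  n2: DF={n5}
  n3: DF={n5,n6,n7,n8}
  n4: DF={n5,n6,n7}
  n5: DF={n6,n7}
  n6: DF=∅
  n7: DF={n8}
  n8: DF=∅

DF(n4) = ["n5", "n6", "n7"]

Answer: ["n5", "n6", "n7"]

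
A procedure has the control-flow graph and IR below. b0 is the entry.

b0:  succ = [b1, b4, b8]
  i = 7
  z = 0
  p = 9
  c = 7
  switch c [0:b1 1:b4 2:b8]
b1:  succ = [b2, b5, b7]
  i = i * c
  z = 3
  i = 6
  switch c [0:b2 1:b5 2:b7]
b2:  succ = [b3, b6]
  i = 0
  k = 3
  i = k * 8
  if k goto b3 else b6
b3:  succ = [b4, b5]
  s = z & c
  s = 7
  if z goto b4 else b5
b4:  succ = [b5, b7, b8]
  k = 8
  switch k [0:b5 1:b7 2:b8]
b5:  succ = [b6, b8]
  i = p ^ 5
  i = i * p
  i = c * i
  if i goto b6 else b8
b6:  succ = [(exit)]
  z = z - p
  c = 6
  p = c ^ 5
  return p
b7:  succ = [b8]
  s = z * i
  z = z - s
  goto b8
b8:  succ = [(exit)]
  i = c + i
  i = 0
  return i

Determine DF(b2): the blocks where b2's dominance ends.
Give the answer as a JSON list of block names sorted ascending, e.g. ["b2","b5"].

idom tree: b1←b0 b2←b1 b3←b2 b4←b0 b5←b0 b6←b0 b7←b0 b8←b0
Dom at joins:
  b4: preds {b0,b3}: {b0} ∩ {b0,b1,b2,b3} = {b0}; idom=b0
  b5: preds {b1,b3,b4}: {b0,b1} ∩ {b0,b1,b2,b3} ∩ {b0,b4} = {b0}; idom=b0
  b6: preds {b2,b5}: {b0,b1,b2} ∩ {b0,b5} = {b0}; idom=b0
  b7: preds {b1,b4}: {b0,b1} ∩ {b0,b4} = {b0}; idom=b0
  b8: preds {b0,b4,b5,b7}: {b0} ∩ {b0,b4} ∩ {b0,b5} ∩ {b0,b7} = {b0}; idom=b0

DF derivation:
  b4←b0: walk · to b0
  b4←b3: walk b3→b2→b1 to b0
  b5←b1: walk b1 to b0
  b5←b3: walk b3→b2→b1 to b0
  b5←b4: walk b4 to b0
  b6←b2: walk b2→b1 to b0
  b6←b5: walk b5 to b0
  b7←b1: walk b1 to b0
  b7←b4: walk b4 to b0
  b8←b0: walk · to b0
  b8←b4: walk b4 to b0
  b8←b5: walk b5 to b0
  b8←b7: walk b7 to b0
  b0 → ∅
  b1 → {b4,b5,b6,b7}
  b2 → {b4,b5,b6}
  b3 → {b4,b5}
  b4 → {b5,b7,b8}
  b5 → {b6,b8}
  b6 → ∅
  b7 → {b8}
  b8 → ∅

DF(b2) = ["b4", "b5", "b6"]

Answer: ["b4", "b5", "b6"]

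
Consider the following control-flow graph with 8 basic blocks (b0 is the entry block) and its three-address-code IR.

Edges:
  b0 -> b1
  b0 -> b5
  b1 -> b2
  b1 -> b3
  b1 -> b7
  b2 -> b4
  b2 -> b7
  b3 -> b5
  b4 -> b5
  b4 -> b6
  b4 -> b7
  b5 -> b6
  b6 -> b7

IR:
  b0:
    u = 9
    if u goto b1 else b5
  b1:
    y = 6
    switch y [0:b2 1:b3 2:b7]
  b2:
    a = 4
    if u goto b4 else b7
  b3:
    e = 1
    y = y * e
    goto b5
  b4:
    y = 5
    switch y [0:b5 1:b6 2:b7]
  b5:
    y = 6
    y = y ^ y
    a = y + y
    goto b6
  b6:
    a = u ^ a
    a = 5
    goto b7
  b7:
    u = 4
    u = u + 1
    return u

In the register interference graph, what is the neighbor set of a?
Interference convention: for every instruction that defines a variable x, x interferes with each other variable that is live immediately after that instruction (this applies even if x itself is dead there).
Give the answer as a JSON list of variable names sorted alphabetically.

def/use:
  b0 def {u} use ∅
  b1 def {y} use ∅
  b2 def {a} use {u}
  b3 def {e,y} use {y}
  b4 def {y} use ∅
  b5 def {a,y} use ∅
  b6 def {a} use {a,u}
  b7 def {u} use ∅

Backward fixpoint:
  live b0: ∅→{u}
  live b1: {u}→{u,y}
  live b2: {u}→{a,u}
  live b3: {u,y}→{u}
  live b4: {a,u}→{a,u}
  live b5: {u}→{a,u}
  live b6: {a,u}→∅
  live b7: ∅→∅

Conflict graph:
  a↔{u,y}
  e↔{u,y}
  u↔{a,e,y}
  y↔{a,e,u}

N(a) = ["u", "y"]

Answer: ["u", "y"]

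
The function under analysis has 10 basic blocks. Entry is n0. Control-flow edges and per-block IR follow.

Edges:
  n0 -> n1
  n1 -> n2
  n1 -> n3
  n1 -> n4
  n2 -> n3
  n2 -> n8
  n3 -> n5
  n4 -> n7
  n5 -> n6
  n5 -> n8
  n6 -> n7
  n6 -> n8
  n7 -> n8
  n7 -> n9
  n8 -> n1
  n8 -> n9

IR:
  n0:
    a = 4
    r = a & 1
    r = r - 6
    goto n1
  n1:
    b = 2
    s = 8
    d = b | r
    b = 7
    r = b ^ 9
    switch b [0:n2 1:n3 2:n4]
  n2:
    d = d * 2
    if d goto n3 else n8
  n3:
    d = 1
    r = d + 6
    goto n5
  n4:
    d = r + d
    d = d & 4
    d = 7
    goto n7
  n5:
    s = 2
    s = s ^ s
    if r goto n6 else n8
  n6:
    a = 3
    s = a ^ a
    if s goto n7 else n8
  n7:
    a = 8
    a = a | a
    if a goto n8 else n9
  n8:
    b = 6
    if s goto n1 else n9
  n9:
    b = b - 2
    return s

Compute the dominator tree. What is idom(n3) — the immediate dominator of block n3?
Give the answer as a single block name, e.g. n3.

Answer: n1

Analysis:
idom tree: n1←n0 n2←n1 n3←n1 n4←n1 n5←n3 n6←n5 n7←n1 n8←n1 n9←n1
Dom∩ at merges:
  n1: preds {n0,n8}: {n0} ∩ {n0,n1,n8} = {n0}; idom=n0
  n3: preds {n1,n2}: {n0,n1} ∩ {n0,n1,n2} = {n0,n1}; idom=n1
  n7: preds {n4,n6}: {n0,n1,n4} ∩ {n0,n1,n3,n5,n6} = {n0,n1}; idom=n1
  n8: preds {n2,n5,n6,n7}: {n0,n1,n2} ∩ {n0,n1,n3,n5} ∩ {n0,n1,n3,n5,n6} ∩ {n0,n1,n7} = {n0,n1}; idom=n1
  n9: preds {n7,n8}: {n0,n1,n7} ∩ {n0,n1,n8} = {n0,n1}; idom=n1

idom(n3) = n1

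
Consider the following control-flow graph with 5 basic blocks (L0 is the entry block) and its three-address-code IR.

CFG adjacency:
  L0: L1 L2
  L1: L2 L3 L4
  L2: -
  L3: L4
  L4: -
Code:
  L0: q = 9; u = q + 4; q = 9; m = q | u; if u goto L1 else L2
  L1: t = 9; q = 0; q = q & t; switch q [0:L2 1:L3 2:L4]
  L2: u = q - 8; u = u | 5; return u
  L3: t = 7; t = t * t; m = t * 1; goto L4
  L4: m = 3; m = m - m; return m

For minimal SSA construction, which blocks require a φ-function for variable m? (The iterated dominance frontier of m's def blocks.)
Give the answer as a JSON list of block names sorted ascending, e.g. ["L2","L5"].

idom tree: L1←L0 L2←L0 L3←L1 L4←L1
Dom at joins:
  L2: preds {L0,L1}: {L0} ∩ {L0,L1} = {L0}; idom=L0
  L4: preds {L1,L3}: {L0,L1} ∩ {L0,L1,L3} = {L0,L1}; idom=L1

DF derivation:
  L2←L0: walk · to L0
  L2←L1: walk L1 to L0
  L4←L1: walk · to L1
  L4←L3: walk L3 to L1
  L0 → ∅
  L1 → {L2}
  L2 → ∅
  L3 → {L4}
  L4 → ∅

φ for m: defs {L0,L3,L4}
  DF⁺ = {L4}

Answer: ["L4"]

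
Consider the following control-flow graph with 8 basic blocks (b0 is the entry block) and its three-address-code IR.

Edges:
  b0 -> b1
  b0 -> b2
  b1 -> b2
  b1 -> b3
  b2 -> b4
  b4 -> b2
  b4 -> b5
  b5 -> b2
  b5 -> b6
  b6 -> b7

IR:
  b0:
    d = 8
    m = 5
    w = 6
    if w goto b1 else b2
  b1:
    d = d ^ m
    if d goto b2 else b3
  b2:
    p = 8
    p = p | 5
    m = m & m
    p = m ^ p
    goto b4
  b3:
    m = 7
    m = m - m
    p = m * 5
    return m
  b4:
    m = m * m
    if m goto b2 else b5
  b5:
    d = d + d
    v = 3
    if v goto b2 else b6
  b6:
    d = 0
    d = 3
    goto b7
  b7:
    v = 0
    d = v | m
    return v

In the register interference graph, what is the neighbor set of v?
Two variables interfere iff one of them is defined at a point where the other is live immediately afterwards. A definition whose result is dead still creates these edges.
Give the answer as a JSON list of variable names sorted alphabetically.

Answer: ["d", "m"]

Derivation:
Per-block:
  b0: def={d,m,w} ue=∅
  b1: def={d} ue={d,m}
  b2: def={m,p} ue={m}
  b3: def={m,p} ue=∅
  b4: def={m} ue={m}
  b5: def={d,v} ue={d}
  b6: def={d} ue=∅
  b7: def={d,v} ue={m}

Live sets:
  b0 li=∅ lo={d,m}
  b1 li={d,m} lo={d,m}
  b2 li={d,m} lo={d,m}
  b3 li=∅ lo=∅
  b4 li={d,m} lo={d,m}
  b5 li={d,m} lo={d,m}
  b6 li={m} lo={m}
  b7 li={m} lo=∅

Conflict graph:
  d↔{m,p,v,w}
  m↔{d,p,v,w}
  p↔{d,m}
  v↔{d,m}
  w↔{d,m}

N(v) = ["d", "m"]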